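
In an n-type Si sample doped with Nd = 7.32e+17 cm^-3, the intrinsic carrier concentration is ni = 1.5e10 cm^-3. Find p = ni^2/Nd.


Step 1: Since Nd >> ni, n ≈ Nd = 7.32e+17 cm^-3
Step 2: p = ni^2 / n = (1.5e10)^2 / 7.32e+17
Step 3: p = 2.25e20 / 7.32e+17 = 3.07e+02 cm^-3

3.07e+02


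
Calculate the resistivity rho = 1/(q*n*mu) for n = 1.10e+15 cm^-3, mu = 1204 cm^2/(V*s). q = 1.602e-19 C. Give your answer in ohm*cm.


Step 1: sigma = q * n * mu = 1.602e-19 * 1.10e+15 * 1204 = 2.12169e-01 S/cm
Step 2: rho = 1 / sigma = 1 / 2.12169e-01 = 4.713 ohm*cm

4.713


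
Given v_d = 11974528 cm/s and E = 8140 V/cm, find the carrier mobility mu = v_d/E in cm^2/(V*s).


Step 1: mu = v_d / E
Step 2: mu = 11974528 / 8140
Step 3: mu = 1471.07 cm^2/(V*s)

1471.07


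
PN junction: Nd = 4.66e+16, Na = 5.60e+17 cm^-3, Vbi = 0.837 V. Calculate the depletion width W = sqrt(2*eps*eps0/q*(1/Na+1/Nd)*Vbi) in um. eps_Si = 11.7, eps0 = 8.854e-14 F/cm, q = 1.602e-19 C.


Step 1: 1/Na + 1/Nd = 1/5.60e+17 + 1/4.66e+16 = 2.32449e-17
Step 2: 2*eps*eps0/q = 2*11.7*8.854e-14/1.602e-19 = 1.293281e+07
Step 3: W^2 = 1.293281e+07 * 2.32449e-17 * 0.837 = 2.51621e-10
Step 4: W = sqrt(2.51621e-10) = 1.586e-05 cm = 0.1586 um

0.1586


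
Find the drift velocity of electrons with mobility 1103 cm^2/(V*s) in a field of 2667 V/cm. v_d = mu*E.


Step 1: v_d = mu * E
Step 2: v_d = 1103 * 2667 = 2941701
Step 3: v_d = 2.94e+06 cm/s

2.94e+06


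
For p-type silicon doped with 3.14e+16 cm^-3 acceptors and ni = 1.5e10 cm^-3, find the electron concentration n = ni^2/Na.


Step 1: Majority hole concentration p ≈ Na = 3.14e+16 cm^-3
Step 2: n = ni^2 / Na = (1.5e10)^2 / 3.14e+16
Step 3: n = 7.17e+03 cm^-3

7.17e+03


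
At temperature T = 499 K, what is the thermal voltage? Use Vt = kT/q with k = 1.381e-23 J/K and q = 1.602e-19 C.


Step 1: kT = 1.381e-23 * 499 = 6.89119e-21 J
Step 2: Vt = kT/q = 6.89119e-21 / 1.602e-19
Step 3: Vt = 0.04302 V

0.04302


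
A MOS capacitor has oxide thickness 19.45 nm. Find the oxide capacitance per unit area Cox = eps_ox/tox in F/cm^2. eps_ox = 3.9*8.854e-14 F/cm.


Step 1: eps_ox = 3.9 * 8.854e-14 = 3.45306e-13 F/cm
Step 2: tox in cm = 19.45 nm * 1e-7 = 1.9450e-06 cm
Step 3: Cox = 3.45306e-13 / 1.9450e-06 = 1.78e-07 F/cm^2

1.78e-07


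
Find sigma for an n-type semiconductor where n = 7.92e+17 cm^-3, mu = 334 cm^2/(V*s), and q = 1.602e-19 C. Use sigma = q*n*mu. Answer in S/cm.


Step 1: sigma = q * n * mu
Step 2: sigma = 1.602e-19 * 7.92e+17 * 334
Step 3: sigma = 4.238e+01 S/cm

4.238e+01


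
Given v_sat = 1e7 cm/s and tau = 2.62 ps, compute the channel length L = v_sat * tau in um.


Step 1: tau in seconds = 2.62 ps * 1e-12 = 2.6200e-12 s
Step 2: L = v_sat * tau = 1e7 * 2.6200e-12 = 2.6200e-05 cm
Step 3: L in um = 2.6200e-05 * 1e4 = 0.262 um

0.262


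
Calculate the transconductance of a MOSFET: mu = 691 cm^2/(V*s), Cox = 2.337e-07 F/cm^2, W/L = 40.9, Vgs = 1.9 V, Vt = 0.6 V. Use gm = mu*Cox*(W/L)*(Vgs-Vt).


Step 1: Vov = Vgs - Vt = 1.9 - 0.6 = 1.3 V
Step 2: gm = mu * Cox * (W/L) * Vov
Step 3: gm = 691 * 2.337e-07 * 40.9 * 1.3 = 8.59e-03 S

8.59e-03


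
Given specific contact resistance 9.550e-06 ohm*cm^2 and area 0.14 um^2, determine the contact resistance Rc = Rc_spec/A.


Step 1: Convert area to cm^2: 0.14 um^2 = 1.4000e-09 cm^2
Step 2: Rc = Rc_spec / A = 9.550e-06 / 1.4000e-09
Step 3: Rc = 6.82e+03 ohms

6.82e+03


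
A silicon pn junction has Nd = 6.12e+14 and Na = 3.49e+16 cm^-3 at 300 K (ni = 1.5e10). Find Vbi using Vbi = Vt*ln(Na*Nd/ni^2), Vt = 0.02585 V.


Step 1: Compute Na*Nd/ni^2 = 3.49e+16 * 6.12e+14 / (1.5e10)^2 = 9.4928e+10
Step 2: ln(9.4928e+10) = 25.2764
Step 3: Vbi = 0.02585 * 25.2764 = 0.653 V

0.653


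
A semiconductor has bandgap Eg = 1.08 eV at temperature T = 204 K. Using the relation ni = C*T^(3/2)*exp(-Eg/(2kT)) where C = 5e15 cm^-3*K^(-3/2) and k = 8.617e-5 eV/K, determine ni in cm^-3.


Step 1: Compute kT = 8.617e-5 * 204 = 0.01757868 eV
Step 2: Exponent = -Eg/(2kT) = -1.08/(2*0.01757868) = -30.71903
Step 3: T^(3/2) = 204^1.5 = 2913.70
Step 4: ni = 5e15 * 2913.70 * exp(-30.71903) = 6.64e+05 cm^-3

6.64e+05


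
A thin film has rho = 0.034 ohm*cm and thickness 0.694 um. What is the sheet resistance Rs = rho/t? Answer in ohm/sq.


Step 1: Convert thickness to cm: t = 0.694 um = 6.9400e-05 cm
Step 2: Rs = rho / t = 0.034 / 6.9400e-05
Step 3: Rs = 489.9 ohm/sq

489.9


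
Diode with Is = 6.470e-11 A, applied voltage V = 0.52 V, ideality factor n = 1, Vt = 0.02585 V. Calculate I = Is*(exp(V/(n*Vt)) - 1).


Step 1: V/(n*Vt) = 0.52/(1*0.02585) = 20.1161
Step 2: exp(20.1161) = 5.4489e+08
Step 3: I = 6.470e-11 * (5.4489e+08 - 1) = 3.53e-02 A

3.53e-02


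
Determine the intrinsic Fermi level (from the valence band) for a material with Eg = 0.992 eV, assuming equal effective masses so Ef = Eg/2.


Step 1: For an intrinsic semiconductor, the Fermi level sits at midgap.
Step 2: Ef = Eg / 2 = 0.992 / 2 = 0.496 eV

0.496


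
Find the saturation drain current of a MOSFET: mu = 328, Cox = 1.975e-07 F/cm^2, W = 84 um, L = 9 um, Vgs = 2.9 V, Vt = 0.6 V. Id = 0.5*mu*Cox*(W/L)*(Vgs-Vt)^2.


Step 1: Overdrive voltage Vov = Vgs - Vt = 2.9 - 0.6 = 2.3 V
Step 2: W/L = 84/9 = 9.33333
Step 3: Id = 0.5 * 328 * 1.975e-07 * 9.33333 * 2.3^2
Step 4: Id = 1.60e-03 A

1.60e-03


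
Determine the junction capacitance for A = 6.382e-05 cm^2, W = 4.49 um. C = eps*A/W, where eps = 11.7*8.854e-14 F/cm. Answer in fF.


Step 1: eps_Si = 11.7 * 8.854e-14 = 1.035918e-12 F/cm
Step 2: W in cm = 4.49 * 1e-4 = 4.49e-04 cm
Step 3: C = 1.035918e-12 * 6.382e-05 / 4.49e-04 = 1.472434e-13 F
Step 4: C = 147.24 fF

147.24


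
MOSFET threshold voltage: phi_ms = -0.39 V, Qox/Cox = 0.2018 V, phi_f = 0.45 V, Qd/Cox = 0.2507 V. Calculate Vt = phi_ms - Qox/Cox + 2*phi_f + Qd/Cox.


Step 1: Vt = phi_ms - Qox/Cox + 2*phi_f + Qd/Cox
Step 2: Vt = -0.39 - 0.2018 + 2*0.45 + 0.2507
Step 3: Vt = -0.39 - 0.2018 + 0.9 + 0.2507
Step 4: Vt = 0.5589 V

0.5589


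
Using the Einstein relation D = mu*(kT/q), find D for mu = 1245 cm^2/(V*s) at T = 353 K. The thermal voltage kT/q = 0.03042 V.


Step 1: D = mu * (kT/q)
Step 2: D = 1245 * 0.03042
Step 3: D = 37.87 cm^2/s

37.87


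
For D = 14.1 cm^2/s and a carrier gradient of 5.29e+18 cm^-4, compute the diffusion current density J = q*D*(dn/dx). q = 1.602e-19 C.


Step 1: J = q * D * (dn/dx)
Step 2: J = 1.602e-19 * 14.1 * 5.29e+18
Step 3: J = 1.19e+01 A/cm^2

1.19e+01


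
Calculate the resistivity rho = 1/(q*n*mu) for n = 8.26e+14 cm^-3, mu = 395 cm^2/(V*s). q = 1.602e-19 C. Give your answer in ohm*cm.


Step 1: sigma = q * n * mu = 1.602e-19 * 8.26e+14 * 395 = 5.22685e-02 S/cm
Step 2: rho = 1 / sigma = 1 / 5.22685e-02 = 19.13 ohm*cm

19.13


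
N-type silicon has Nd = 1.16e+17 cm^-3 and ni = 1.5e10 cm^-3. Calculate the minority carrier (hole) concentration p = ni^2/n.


Step 1: Since Nd >> ni, n ≈ Nd = 1.16e+17 cm^-3
Step 2: p = ni^2 / n = (1.5e10)^2 / 1.16e+17
Step 3: p = 2.25e20 / 1.16e+17 = 1.94e+03 cm^-3

1.94e+03


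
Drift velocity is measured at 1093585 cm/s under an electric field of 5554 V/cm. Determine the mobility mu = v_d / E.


Step 1: mu = v_d / E
Step 2: mu = 1093585 / 5554
Step 3: mu = 196.9 cm^2/(V*s)

196.9


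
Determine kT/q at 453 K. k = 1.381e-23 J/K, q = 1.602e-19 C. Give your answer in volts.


Step 1: kT = 1.381e-23 * 453 = 6.25593e-21 J
Step 2: Vt = kT/q = 6.25593e-21 / 1.602e-19
Step 3: Vt = 0.03905 V

0.03905


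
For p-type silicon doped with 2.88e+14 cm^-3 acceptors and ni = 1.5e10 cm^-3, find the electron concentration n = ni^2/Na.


Step 1: Majority hole concentration p ≈ Na = 2.88e+14 cm^-3
Step 2: n = ni^2 / Na = (1.5e10)^2 / 2.88e+14
Step 3: n = 7.81e+05 cm^-3

7.81e+05


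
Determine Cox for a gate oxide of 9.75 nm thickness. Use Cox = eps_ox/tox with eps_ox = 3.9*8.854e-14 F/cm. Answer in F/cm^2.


Step 1: eps_ox = 3.9 * 8.854e-14 = 3.45306e-13 F/cm
Step 2: tox in cm = 9.75 nm * 1e-7 = 9.7500e-07 cm
Step 3: Cox = 3.45306e-13 / 9.7500e-07 = 3.54e-07 F/cm^2

3.54e-07


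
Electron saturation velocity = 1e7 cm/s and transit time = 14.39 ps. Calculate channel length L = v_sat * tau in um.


Step 1: tau in seconds = 14.39 ps * 1e-12 = 1.4390e-11 s
Step 2: L = v_sat * tau = 1e7 * 1.4390e-11 = 1.4390e-04 cm
Step 3: L in um = 1.4390e-04 * 1e4 = 1.439 um

1.439


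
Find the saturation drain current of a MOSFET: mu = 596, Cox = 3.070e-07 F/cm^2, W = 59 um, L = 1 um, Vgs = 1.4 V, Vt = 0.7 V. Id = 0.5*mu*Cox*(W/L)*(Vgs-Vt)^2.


Step 1: Overdrive voltage Vov = Vgs - Vt = 1.4 - 0.7 = 0.7 V
Step 2: W/L = 59/1 = 59
Step 3: Id = 0.5 * 596 * 3.070e-07 * 59 * 0.7^2
Step 4: Id = 2.64e-03 A

2.64e-03


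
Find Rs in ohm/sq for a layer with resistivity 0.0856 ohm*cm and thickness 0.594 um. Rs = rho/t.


Step 1: Convert thickness to cm: t = 0.594 um = 5.9400e-05 cm
Step 2: Rs = rho / t = 0.0856 / 5.9400e-05
Step 3: Rs = 1441.1 ohm/sq

1441.1


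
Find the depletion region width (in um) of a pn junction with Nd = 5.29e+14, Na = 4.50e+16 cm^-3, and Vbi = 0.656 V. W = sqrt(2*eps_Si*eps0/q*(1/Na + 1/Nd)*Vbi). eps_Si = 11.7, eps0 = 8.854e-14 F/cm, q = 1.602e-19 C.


Step 1: 1/Na + 1/Nd = 1/4.50e+16 + 1/5.29e+14 = 1.91258e-15
Step 2: 2*eps*eps0/q = 2*11.7*8.854e-14/1.602e-19 = 1.293281e+07
Step 3: W^2 = 1.293281e+07 * 1.91258e-15 * 0.656 = 1.62262e-08
Step 4: W = sqrt(1.62262e-08) = 1.274e-04 cm = 1.274 um

1.274


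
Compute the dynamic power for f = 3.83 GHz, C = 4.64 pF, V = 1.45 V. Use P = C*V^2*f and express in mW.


Step 1: V^2 = 1.45^2 = 2.1025 V^2
Step 2: P = C*V^2*f = 4.64e-12 F * 2.1025 * 3.83e9 Hz
Step 3: P = 3.7363948e-02 W
Step 4: P = 37.364 mW

37.364


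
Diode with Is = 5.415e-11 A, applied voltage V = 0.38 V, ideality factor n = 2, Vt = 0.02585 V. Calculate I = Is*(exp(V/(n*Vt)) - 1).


Step 1: V/(n*Vt) = 0.38/(2*0.02585) = 7.3501
Step 2: exp(7.3501) = 1.5564e+03
Step 3: I = 5.415e-11 * (1.5564e+03 - 1) = 8.42e-08 A

8.42e-08


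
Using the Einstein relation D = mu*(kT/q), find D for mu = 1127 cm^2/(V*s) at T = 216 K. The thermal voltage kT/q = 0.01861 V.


Step 1: D = mu * (kT/q)
Step 2: D = 1127 * 0.01861
Step 3: D = 20.97 cm^2/s

20.97


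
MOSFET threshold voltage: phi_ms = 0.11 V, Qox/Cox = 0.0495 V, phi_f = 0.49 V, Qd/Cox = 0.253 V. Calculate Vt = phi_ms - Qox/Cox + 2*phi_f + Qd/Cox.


Step 1: Vt = phi_ms - Qox/Cox + 2*phi_f + Qd/Cox
Step 2: Vt = 0.11 - 0.0495 + 2*0.49 + 0.253
Step 3: Vt = 0.11 - 0.0495 + 0.98 + 0.253
Step 4: Vt = 1.2935 V

1.2935


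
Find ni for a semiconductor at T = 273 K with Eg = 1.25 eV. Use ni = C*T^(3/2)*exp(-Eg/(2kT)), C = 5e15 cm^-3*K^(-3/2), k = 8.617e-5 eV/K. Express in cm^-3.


Step 1: Compute kT = 8.617e-5 * 273 = 0.02352441 eV
Step 2: Exponent = -Eg/(2kT) = -1.25/(2*0.02352441) = -26.56815
Step 3: T^(3/2) = 273^1.5 = 4510.70
Step 4: ni = 5e15 * 4510.70 * exp(-26.56815) = 6.53e+07 cm^-3

6.53e+07


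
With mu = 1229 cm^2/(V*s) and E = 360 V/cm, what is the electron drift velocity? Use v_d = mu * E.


Step 1: v_d = mu * E
Step 2: v_d = 1229 * 360 = 442440
Step 3: v_d = 4.42e+05 cm/s

4.42e+05


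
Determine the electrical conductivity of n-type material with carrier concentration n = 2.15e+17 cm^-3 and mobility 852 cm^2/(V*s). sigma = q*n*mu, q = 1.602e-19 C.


Step 1: sigma = q * n * mu
Step 2: sigma = 1.602e-19 * 2.15e+17 * 852
Step 3: sigma = 2.935e+01 S/cm

2.935e+01


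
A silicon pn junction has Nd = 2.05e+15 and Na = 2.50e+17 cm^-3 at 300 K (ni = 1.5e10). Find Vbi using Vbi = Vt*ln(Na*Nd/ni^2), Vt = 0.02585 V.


Step 1: Compute Na*Nd/ni^2 = 2.50e+17 * 2.05e+15 / (1.5e10)^2 = 2.2778e+12
Step 2: ln(2.2778e+12) = 28.4542
Step 3: Vbi = 0.02585 * 28.4542 = 0.736 V

0.736


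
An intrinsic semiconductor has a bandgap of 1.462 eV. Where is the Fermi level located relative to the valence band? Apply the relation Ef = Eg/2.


Step 1: For an intrinsic semiconductor, the Fermi level sits at midgap.
Step 2: Ef = Eg / 2 = 1.462 / 2 = 0.731 eV

0.731


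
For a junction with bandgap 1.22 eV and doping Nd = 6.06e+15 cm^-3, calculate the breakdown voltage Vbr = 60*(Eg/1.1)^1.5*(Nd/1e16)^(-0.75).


Step 1: Eg/1.1 = 1.22/1.1 = 1.109091
Step 2: (Eg/1.1)^1.5 = 1.109091^1.5 = 1.168021
Step 3: (Nd/1e16)^(-0.75) = (0.606)^(-0.75) = 1.455947
Step 4: Vbr = 60 * 1.168021 * 1.455947 = 102.0 V

102.0


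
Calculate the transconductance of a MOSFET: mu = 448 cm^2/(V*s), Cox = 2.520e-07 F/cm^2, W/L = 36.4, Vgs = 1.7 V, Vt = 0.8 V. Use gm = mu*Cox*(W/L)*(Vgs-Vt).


Step 1: Vov = Vgs - Vt = 1.7 - 0.8 = 0.9 V
Step 2: gm = mu * Cox * (W/L) * Vov
Step 3: gm = 448 * 2.520e-07 * 36.4 * 0.9 = 3.70e-03 S

3.70e-03


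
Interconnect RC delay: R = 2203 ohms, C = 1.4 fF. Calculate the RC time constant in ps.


Step 1: tau = R * C
Step 2: tau = 2203 * 1.4 fF = 2203 * 1.4e-15 F
Step 3: tau = 3.0842e-12 s = 3.0842 ps

3.0842


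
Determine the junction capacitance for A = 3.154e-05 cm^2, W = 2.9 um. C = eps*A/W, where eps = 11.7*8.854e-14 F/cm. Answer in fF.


Step 1: eps_Si = 11.7 * 8.854e-14 = 1.035918e-12 F/cm
Step 2: W in cm = 2.9 * 1e-4 = 2.90e-04 cm
Step 3: C = 1.035918e-12 * 3.154e-05 / 2.90e-04 = 1.126650e-13 F
Step 4: C = 112.67 fF

112.67


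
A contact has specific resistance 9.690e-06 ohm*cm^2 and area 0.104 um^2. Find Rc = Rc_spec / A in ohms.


Step 1: Convert area to cm^2: 0.104 um^2 = 1.0400e-09 cm^2
Step 2: Rc = Rc_spec / A = 9.690e-06 / 1.0400e-09
Step 3: Rc = 9.32e+03 ohms

9.32e+03


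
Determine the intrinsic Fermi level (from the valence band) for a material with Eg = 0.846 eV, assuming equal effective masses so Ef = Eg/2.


Step 1: For an intrinsic semiconductor, the Fermi level sits at midgap.
Step 2: Ef = Eg / 2 = 0.846 / 2 = 0.423 eV

0.423


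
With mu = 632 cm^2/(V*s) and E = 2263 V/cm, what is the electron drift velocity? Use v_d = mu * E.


Step 1: v_d = mu * E
Step 2: v_d = 632 * 2263 = 1430216
Step 3: v_d = 1.43e+06 cm/s

1.43e+06


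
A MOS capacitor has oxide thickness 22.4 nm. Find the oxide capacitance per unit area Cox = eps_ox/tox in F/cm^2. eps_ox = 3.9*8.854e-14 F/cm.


Step 1: eps_ox = 3.9 * 8.854e-14 = 3.45306e-13 F/cm
Step 2: tox in cm = 22.4 nm * 1e-7 = 2.2400e-06 cm
Step 3: Cox = 3.45306e-13 / 2.2400e-06 = 1.54e-07 F/cm^2

1.54e-07


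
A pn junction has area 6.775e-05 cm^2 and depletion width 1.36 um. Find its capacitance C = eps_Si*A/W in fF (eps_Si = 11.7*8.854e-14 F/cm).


Step 1: eps_Si = 11.7 * 8.854e-14 = 1.035918e-12 F/cm
Step 2: W in cm = 1.36 * 1e-4 = 1.36e-04 cm
Step 3: C = 1.035918e-12 * 6.775e-05 / 1.36e-04 = 5.160547e-13 F
Step 4: C = 516.05 fF

516.05


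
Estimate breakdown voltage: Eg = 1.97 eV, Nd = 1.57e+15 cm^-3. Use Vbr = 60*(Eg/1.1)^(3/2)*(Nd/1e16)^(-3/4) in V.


Step 1: Eg/1.1 = 1.97/1.1 = 1.790909
Step 2: (Eg/1.1)^1.5 = 1.790909^1.5 = 2.396681
Step 3: (Nd/1e16)^(-0.75) = (0.157)^(-0.75) = 4.009362
Step 4: Vbr = 60 * 2.396681 * 4.009362 = 576.5 V

576.5


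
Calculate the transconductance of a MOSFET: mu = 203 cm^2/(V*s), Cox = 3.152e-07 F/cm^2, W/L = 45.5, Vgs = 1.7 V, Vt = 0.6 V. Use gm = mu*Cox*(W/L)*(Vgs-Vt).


Step 1: Vov = Vgs - Vt = 1.7 - 0.6 = 1.1 V
Step 2: gm = mu * Cox * (W/L) * Vov
Step 3: gm = 203 * 3.152e-07 * 45.5 * 1.1 = 3.20e-03 S

3.20e-03


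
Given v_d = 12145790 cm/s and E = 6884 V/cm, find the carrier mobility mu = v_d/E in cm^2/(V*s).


Step 1: mu = v_d / E
Step 2: mu = 12145790 / 6884
Step 3: mu = 1764.35 cm^2/(V*s)

1764.35


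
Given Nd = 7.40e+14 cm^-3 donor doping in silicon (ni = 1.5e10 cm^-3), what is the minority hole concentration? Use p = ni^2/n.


Step 1: Since Nd >> ni, n ≈ Nd = 7.40e+14 cm^-3
Step 2: p = ni^2 / n = (1.5e10)^2 / 7.40e+14
Step 3: p = 2.25e20 / 7.40e+14 = 3.04e+05 cm^-3

3.04e+05


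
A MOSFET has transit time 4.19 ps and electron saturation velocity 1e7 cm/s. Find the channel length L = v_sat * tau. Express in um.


Step 1: tau in seconds = 4.19 ps * 1e-12 = 4.1900e-12 s
Step 2: L = v_sat * tau = 1e7 * 4.1900e-12 = 4.1900e-05 cm
Step 3: L in um = 4.1900e-05 * 1e4 = 0.419 um

0.419


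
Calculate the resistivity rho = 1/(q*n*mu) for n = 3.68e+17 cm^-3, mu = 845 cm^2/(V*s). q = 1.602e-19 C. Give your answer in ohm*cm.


Step 1: sigma = q * n * mu = 1.602e-19 * 3.68e+17 * 845 = 4.98158e+01 S/cm
Step 2: rho = 1 / sigma = 1 / 4.98158e+01 = 0.02007 ohm*cm

0.02007


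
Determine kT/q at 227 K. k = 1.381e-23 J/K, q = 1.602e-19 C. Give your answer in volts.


Step 1: kT = 1.381e-23 * 227 = 3.13487e-21 J
Step 2: Vt = kT/q = 3.13487e-21 / 1.602e-19
Step 3: Vt = 0.01957 V

0.01957


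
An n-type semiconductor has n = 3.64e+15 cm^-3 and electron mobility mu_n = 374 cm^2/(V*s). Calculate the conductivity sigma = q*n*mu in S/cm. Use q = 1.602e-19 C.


Step 1: sigma = q * n * mu
Step 2: sigma = 1.602e-19 * 3.64e+15 * 374
Step 3: sigma = 2.181e-01 S/cm

2.181e-01


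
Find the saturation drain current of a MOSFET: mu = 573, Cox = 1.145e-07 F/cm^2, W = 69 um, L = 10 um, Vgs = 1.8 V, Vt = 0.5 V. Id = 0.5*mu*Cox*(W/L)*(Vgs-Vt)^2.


Step 1: Overdrive voltage Vov = Vgs - Vt = 1.8 - 0.5 = 1.3 V
Step 2: W/L = 69/10 = 6.9
Step 3: Id = 0.5 * 573 * 1.145e-07 * 6.9 * 1.3^2
Step 4: Id = 3.83e-04 A

3.83e-04


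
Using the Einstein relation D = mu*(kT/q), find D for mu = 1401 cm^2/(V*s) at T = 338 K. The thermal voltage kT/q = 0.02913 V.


Step 1: D = mu * (kT/q)
Step 2: D = 1401 * 0.02913
Step 3: D = 40.81 cm^2/s

40.81


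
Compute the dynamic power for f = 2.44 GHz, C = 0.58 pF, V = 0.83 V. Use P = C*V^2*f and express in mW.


Step 1: V^2 = 0.83^2 = 0.6889 V^2
Step 2: P = C*V^2*f = 0.58e-12 F * 0.6889 * 2.44e9 Hz
Step 3: P = 9.7493128e-04 W
Step 4: P = 0.975 mW

0.975


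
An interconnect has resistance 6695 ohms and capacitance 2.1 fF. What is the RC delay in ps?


Step 1: tau = R * C
Step 2: tau = 6695 * 2.1 fF = 6695 * 2.1e-15 F
Step 3: tau = 1.40595e-11 s = 14.0595 ps

14.0595


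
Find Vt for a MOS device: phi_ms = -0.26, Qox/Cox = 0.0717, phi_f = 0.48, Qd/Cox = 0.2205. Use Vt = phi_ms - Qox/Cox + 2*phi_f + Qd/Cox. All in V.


Step 1: Vt = phi_ms - Qox/Cox + 2*phi_f + Qd/Cox
Step 2: Vt = -0.26 - 0.0717 + 2*0.48 + 0.2205
Step 3: Vt = -0.26 - 0.0717 + 0.96 + 0.2205
Step 4: Vt = 0.8488 V

0.8488


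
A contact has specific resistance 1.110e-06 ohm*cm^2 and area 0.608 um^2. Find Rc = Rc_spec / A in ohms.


Step 1: Convert area to cm^2: 0.608 um^2 = 6.0800e-09 cm^2
Step 2: Rc = Rc_spec / A = 1.110e-06 / 6.0800e-09
Step 3: Rc = 1.83e+02 ohms

1.83e+02


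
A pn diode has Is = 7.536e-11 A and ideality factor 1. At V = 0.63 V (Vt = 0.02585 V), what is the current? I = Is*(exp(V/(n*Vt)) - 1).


Step 1: V/(n*Vt) = 0.63/(1*0.02585) = 24.3714
Step 2: exp(24.3714) = 3.8403e+10
Step 3: I = 7.536e-11 * (3.8403e+10 - 1) = 2.89e+00 A

2.89e+00


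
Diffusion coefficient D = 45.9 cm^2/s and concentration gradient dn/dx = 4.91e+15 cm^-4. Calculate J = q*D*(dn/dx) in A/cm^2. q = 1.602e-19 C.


Step 1: J = q * D * (dn/dx)
Step 2: J = 1.602e-19 * 45.9 * 4.91e+15
Step 3: J = 3.61e-02 A/cm^2

3.61e-02


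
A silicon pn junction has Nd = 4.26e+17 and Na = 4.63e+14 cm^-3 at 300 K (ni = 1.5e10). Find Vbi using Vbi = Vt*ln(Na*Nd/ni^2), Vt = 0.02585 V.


Step 1: Compute Na*Nd/ni^2 = 4.63e+14 * 4.26e+17 / (1.5e10)^2 = 8.7661e+11
Step 2: ln(8.7661e+11) = 27.4993
Step 3: Vbi = 0.02585 * 27.4993 = 0.711 V

0.711


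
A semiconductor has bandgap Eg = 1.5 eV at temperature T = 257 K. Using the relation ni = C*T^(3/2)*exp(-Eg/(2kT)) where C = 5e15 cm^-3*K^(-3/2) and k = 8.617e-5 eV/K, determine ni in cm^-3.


Step 1: Compute kT = 8.617e-5 * 257 = 0.02214569 eV
Step 2: Exponent = -Eg/(2kT) = -1.5/(2*0.02214569) = -33.86663
Step 3: T^(3/2) = 257^1.5 = 4120.02
Step 4: ni = 5e15 * 4120.02 * exp(-33.86663) = 4.03e+04 cm^-3

4.03e+04


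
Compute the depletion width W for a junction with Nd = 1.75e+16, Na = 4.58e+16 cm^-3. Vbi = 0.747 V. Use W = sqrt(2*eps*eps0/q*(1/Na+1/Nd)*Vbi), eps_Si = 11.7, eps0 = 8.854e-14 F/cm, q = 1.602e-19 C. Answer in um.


Step 1: 1/Na + 1/Nd = 1/4.58e+16 + 1/1.75e+16 = 7.89769e-17
Step 2: 2*eps*eps0/q = 2*11.7*8.854e-14/1.602e-19 = 1.293281e+07
Step 3: W^2 = 1.293281e+07 * 7.89769e-17 * 0.747 = 7.62981e-10
Step 4: W = sqrt(7.62981e-10) = 2.762e-05 cm = 0.2762 um

0.2762


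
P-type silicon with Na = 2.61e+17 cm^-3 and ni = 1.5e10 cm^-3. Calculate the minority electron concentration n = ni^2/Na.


Step 1: Majority hole concentration p ≈ Na = 2.61e+17 cm^-3
Step 2: n = ni^2 / Na = (1.5e10)^2 / 2.61e+17
Step 3: n = 8.62e+02 cm^-3

8.62e+02


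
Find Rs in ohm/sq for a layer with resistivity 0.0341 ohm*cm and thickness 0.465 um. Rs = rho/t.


Step 1: Convert thickness to cm: t = 0.465 um = 4.6500e-05 cm
Step 2: Rs = rho / t = 0.0341 / 4.6500e-05
Step 3: Rs = 733.3 ohm/sq

733.3


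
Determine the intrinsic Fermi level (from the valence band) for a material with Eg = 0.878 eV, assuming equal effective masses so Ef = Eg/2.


Step 1: For an intrinsic semiconductor, the Fermi level sits at midgap.
Step 2: Ef = Eg / 2 = 0.878 / 2 = 0.439 eV

0.439


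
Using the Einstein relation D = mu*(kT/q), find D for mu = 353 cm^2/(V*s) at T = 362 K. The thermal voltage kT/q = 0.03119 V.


Step 1: D = mu * (kT/q)
Step 2: D = 353 * 0.03119
Step 3: D = 11.01 cm^2/s

11.01


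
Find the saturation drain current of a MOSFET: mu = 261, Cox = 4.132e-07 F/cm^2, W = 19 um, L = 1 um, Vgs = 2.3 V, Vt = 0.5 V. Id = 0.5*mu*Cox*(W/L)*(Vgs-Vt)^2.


Step 1: Overdrive voltage Vov = Vgs - Vt = 2.3 - 0.5 = 1.8 V
Step 2: W/L = 19/1 = 19
Step 3: Id = 0.5 * 261 * 4.132e-07 * 19 * 1.8^2
Step 4: Id = 3.32e-03 A

3.32e-03


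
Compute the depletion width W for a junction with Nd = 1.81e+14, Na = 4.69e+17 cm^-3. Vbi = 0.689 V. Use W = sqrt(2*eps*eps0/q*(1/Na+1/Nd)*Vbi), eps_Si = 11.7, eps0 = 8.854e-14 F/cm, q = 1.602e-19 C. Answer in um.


Step 1: 1/Na + 1/Nd = 1/4.69e+17 + 1/1.81e+14 = 5.52699e-15
Step 2: 2*eps*eps0/q = 2*11.7*8.854e-14/1.602e-19 = 1.293281e+07
Step 3: W^2 = 1.293281e+07 * 5.52699e-15 * 0.689 = 4.92494e-08
Step 4: W = sqrt(4.92494e-08) = 2.219e-04 cm = 2.219 um

2.219


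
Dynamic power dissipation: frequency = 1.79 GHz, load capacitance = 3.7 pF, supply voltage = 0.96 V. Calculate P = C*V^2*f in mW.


Step 1: V^2 = 0.96^2 = 0.9216 V^2
Step 2: P = C*V^2*f = 3.7e-12 F * 0.9216 * 1.79e9 Hz
Step 3: P = 6.1037568e-03 W
Step 4: P = 6.104 mW

6.104


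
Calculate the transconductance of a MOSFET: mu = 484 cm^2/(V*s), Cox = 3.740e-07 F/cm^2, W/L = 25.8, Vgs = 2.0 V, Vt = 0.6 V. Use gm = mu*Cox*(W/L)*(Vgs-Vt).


Step 1: Vov = Vgs - Vt = 2.0 - 0.6 = 1.4 V
Step 2: gm = mu * Cox * (W/L) * Vov
Step 3: gm = 484 * 3.740e-07 * 25.8 * 1.4 = 6.54e-03 S

6.54e-03


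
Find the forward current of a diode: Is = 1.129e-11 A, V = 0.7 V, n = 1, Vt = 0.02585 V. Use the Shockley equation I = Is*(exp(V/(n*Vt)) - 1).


Step 1: V/(n*Vt) = 0.7/(1*0.02585) = 27.0793
Step 2: exp(27.0793) = 5.7596e+11
Step 3: I = 1.129e-11 * (5.7596e+11 - 1) = 6.50e+00 A

6.50e+00


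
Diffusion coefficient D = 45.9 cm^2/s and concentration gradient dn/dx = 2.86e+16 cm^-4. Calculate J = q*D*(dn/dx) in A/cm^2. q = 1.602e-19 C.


Step 1: J = q * D * (dn/dx)
Step 2: J = 1.602e-19 * 45.9 * 2.86e+16
Step 3: J = 2.10e-01 A/cm^2

2.10e-01


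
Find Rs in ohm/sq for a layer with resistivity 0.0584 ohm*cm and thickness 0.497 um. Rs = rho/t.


Step 1: Convert thickness to cm: t = 0.497 um = 4.9700e-05 cm
Step 2: Rs = rho / t = 0.0584 / 4.9700e-05
Step 3: Rs = 1175.1 ohm/sq

1175.1


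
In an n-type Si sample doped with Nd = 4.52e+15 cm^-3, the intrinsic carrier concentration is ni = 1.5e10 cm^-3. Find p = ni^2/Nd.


Step 1: Since Nd >> ni, n ≈ Nd = 4.52e+15 cm^-3
Step 2: p = ni^2 / n = (1.5e10)^2 / 4.52e+15
Step 3: p = 2.25e20 / 4.52e+15 = 4.98e+04 cm^-3

4.98e+04


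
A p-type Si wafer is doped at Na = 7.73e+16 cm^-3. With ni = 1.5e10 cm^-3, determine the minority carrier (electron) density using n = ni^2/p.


Step 1: Majority hole concentration p ≈ Na = 7.73e+16 cm^-3
Step 2: n = ni^2 / Na = (1.5e10)^2 / 7.73e+16
Step 3: n = 2.91e+03 cm^-3

2.91e+03


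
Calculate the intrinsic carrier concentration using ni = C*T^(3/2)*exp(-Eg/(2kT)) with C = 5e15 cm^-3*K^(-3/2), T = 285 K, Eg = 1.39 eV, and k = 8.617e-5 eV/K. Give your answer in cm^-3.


Step 1: Compute kT = 8.617e-5 * 285 = 0.02455845 eV
Step 2: Exponent = -Eg/(2kT) = -1.39/(2*0.02455845) = -28.29983
Step 3: T^(3/2) = 285^1.5 = 4811.35
Step 4: ni = 5e15 * 4811.35 * exp(-28.29983) = 1.23e+07 cm^-3

1.23e+07


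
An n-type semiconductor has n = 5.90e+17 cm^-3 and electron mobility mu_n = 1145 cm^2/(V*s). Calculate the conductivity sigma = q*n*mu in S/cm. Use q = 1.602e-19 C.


Step 1: sigma = q * n * mu
Step 2: sigma = 1.602e-19 * 5.90e+17 * 1145
Step 3: sigma = 1.082e+02 S/cm

1.082e+02


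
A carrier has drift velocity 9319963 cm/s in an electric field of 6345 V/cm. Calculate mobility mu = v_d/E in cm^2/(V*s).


Step 1: mu = v_d / E
Step 2: mu = 9319963 / 6345
Step 3: mu = 1468.87 cm^2/(V*s)

1468.87


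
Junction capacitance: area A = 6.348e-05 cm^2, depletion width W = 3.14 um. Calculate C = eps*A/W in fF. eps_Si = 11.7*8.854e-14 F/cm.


Step 1: eps_Si = 11.7 * 8.854e-14 = 1.035918e-12 F/cm
Step 2: W in cm = 3.14 * 1e-4 = 3.14e-04 cm
Step 3: C = 1.035918e-12 * 6.348e-05 / 3.14e-04 = 2.094270e-13 F
Step 4: C = 209.43 fF

209.43


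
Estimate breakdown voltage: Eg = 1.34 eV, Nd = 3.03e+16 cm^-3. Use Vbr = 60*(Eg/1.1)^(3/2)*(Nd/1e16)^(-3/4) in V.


Step 1: Eg/1.1 = 1.34/1.1 = 1.218182
Step 2: (Eg/1.1)^1.5 = 1.218182^1.5 = 1.344523
Step 3: (Nd/1e16)^(-0.75) = (3.03)^(-0.75) = 0.435430
Step 4: Vbr = 60 * 1.344523 * 0.435430 = 35.1 V

35.1


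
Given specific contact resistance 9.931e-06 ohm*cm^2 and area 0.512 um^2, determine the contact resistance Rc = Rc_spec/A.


Step 1: Convert area to cm^2: 0.512 um^2 = 5.1200e-09 cm^2
Step 2: Rc = Rc_spec / A = 9.931e-06 / 5.1200e-09
Step 3: Rc = 1.94e+03 ohms

1.94e+03


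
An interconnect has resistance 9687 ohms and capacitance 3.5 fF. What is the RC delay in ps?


Step 1: tau = R * C
Step 2: tau = 9687 * 3.5 fF = 9687 * 3.5e-15 F
Step 3: tau = 3.39045e-11 s = 33.9045 ps

33.9045


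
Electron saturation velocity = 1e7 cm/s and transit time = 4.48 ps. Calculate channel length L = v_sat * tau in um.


Step 1: tau in seconds = 4.48 ps * 1e-12 = 4.4800e-12 s
Step 2: L = v_sat * tau = 1e7 * 4.4800e-12 = 4.4800e-05 cm
Step 3: L in um = 4.4800e-05 * 1e4 = 0.448 um

0.448


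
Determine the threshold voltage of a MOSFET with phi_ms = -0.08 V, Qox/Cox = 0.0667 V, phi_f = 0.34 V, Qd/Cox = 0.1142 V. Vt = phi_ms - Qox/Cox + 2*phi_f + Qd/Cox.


Step 1: Vt = phi_ms - Qox/Cox + 2*phi_f + Qd/Cox
Step 2: Vt = -0.08 - 0.0667 + 2*0.34 + 0.1142
Step 3: Vt = -0.08 - 0.0667 + 0.68 + 0.1142
Step 4: Vt = 0.6475 V

0.6475


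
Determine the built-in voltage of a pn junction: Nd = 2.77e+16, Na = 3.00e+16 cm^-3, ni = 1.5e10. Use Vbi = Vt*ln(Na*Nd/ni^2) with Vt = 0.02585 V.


Step 1: Compute Na*Nd/ni^2 = 3.00e+16 * 2.77e+16 / (1.5e10)^2 = 3.6933e+12
Step 2: ln(3.6933e+12) = 28.9375
Step 3: Vbi = 0.02585 * 28.9375 = 0.748 V

0.748


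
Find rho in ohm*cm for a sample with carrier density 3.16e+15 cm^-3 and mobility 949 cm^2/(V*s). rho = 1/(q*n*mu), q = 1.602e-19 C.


Step 1: sigma = q * n * mu = 1.602e-19 * 3.16e+15 * 949 = 4.80414e-01 S/cm
Step 2: rho = 1 / sigma = 1 / 4.80414e-01 = 2.082 ohm*cm

2.082


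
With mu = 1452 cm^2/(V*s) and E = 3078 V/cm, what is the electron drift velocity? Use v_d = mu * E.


Step 1: v_d = mu * E
Step 2: v_d = 1452 * 3078 = 4469256
Step 3: v_d = 4.47e+06 cm/s

4.47e+06


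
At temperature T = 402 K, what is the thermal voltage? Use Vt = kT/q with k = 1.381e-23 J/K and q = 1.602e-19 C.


Step 1: kT = 1.381e-23 * 402 = 5.55162e-21 J
Step 2: Vt = kT/q = 5.55162e-21 / 1.602e-19
Step 3: Vt = 0.03465 V

0.03465


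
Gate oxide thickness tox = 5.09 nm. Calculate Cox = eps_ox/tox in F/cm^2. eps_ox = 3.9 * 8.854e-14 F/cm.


Step 1: eps_ox = 3.9 * 8.854e-14 = 3.45306e-13 F/cm
Step 2: tox in cm = 5.09 nm * 1e-7 = 5.0900e-07 cm
Step 3: Cox = 3.45306e-13 / 5.0900e-07 = 6.78e-07 F/cm^2

6.78e-07


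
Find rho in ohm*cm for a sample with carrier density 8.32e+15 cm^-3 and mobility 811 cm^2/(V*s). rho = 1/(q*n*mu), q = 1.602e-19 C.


Step 1: sigma = q * n * mu = 1.602e-19 * 8.32e+15 * 811 = 1.08095e+00 S/cm
Step 2: rho = 1 / sigma = 1 / 1.08095e+00 = 0.9251 ohm*cm

0.9251


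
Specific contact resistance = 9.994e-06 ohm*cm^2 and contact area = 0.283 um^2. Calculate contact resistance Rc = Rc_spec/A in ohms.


Step 1: Convert area to cm^2: 0.283 um^2 = 2.8300e-09 cm^2
Step 2: Rc = Rc_spec / A = 9.994e-06 / 2.8300e-09
Step 3: Rc = 3.53e+03 ohms

3.53e+03


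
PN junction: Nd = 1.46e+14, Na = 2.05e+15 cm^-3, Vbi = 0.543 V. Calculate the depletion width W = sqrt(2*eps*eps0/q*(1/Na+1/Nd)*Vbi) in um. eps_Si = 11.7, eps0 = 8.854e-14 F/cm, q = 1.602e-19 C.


Step 1: 1/Na + 1/Nd = 1/2.05e+15 + 1/1.46e+14 = 7.33712e-15
Step 2: 2*eps*eps0/q = 2*11.7*8.854e-14/1.602e-19 = 1.293281e+07
Step 3: W^2 = 1.293281e+07 * 7.33712e-15 * 0.543 = 5.15250e-08
Step 4: W = sqrt(5.15250e-08) = 2.270e-04 cm = 2.27 um

2.27


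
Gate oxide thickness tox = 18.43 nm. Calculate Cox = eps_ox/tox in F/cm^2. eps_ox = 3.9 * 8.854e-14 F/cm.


Step 1: eps_ox = 3.9 * 8.854e-14 = 3.45306e-13 F/cm
Step 2: tox in cm = 18.43 nm * 1e-7 = 1.8430e-06 cm
Step 3: Cox = 3.45306e-13 / 1.8430e-06 = 1.87e-07 F/cm^2

1.87e-07


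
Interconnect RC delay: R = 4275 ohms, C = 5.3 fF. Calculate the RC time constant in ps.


Step 1: tau = R * C
Step 2: tau = 4275 * 5.3 fF = 4275 * 5.3e-15 F
Step 3: tau = 2.26575e-11 s = 22.6575 ps

22.6575


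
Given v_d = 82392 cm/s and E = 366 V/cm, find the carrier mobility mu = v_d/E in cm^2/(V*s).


Step 1: mu = v_d / E
Step 2: mu = 82392 / 366
Step 3: mu = 225.11 cm^2/(V*s)

225.11


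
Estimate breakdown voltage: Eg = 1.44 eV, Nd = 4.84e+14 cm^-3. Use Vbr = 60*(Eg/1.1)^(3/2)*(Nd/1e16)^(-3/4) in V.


Step 1: Eg/1.1 = 1.44/1.1 = 1.309091
Step 2: (Eg/1.1)^1.5 = 1.309091^1.5 = 1.497803
Step 3: (Nd/1e16)^(-0.75) = (0.0484)^(-0.75) = 9.690942
Step 4: Vbr = 60 * 1.497803 * 9.690942 = 870.9 V

870.9


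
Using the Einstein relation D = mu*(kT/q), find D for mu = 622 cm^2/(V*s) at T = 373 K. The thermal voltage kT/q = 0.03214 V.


Step 1: D = mu * (kT/q)
Step 2: D = 622 * 0.03214
Step 3: D = 19.99 cm^2/s

19.99


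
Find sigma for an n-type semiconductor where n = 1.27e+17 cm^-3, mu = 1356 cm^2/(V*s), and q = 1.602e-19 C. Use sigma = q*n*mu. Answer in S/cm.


Step 1: sigma = q * n * mu
Step 2: sigma = 1.602e-19 * 1.27e+17 * 1356
Step 3: sigma = 2.759e+01 S/cm

2.759e+01


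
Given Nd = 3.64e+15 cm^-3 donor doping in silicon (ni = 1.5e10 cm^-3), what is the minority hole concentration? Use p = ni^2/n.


Step 1: Since Nd >> ni, n ≈ Nd = 3.64e+15 cm^-3
Step 2: p = ni^2 / n = (1.5e10)^2 / 3.64e+15
Step 3: p = 2.25e20 / 3.64e+15 = 6.18e+04 cm^-3

6.18e+04


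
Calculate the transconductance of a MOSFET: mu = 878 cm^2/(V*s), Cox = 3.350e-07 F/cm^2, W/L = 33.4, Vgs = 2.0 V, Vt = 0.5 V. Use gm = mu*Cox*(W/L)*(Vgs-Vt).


Step 1: Vov = Vgs - Vt = 2.0 - 0.5 = 1.5 V
Step 2: gm = mu * Cox * (W/L) * Vov
Step 3: gm = 878 * 3.350e-07 * 33.4 * 1.5 = 1.47e-02 S

1.47e-02


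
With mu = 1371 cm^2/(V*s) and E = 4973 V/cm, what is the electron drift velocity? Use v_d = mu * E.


Step 1: v_d = mu * E
Step 2: v_d = 1371 * 4973 = 6817983
Step 3: v_d = 6.82e+06 cm/s

6.82e+06


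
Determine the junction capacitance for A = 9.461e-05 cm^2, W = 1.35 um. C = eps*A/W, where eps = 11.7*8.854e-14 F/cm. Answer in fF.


Step 1: eps_Si = 11.7 * 8.854e-14 = 1.035918e-12 F/cm
Step 2: W in cm = 1.35 * 1e-4 = 1.35e-04 cm
Step 3: C = 1.035918e-12 * 9.461e-05 / 1.35e-04 = 7.259867e-13 F
Step 4: C = 725.99 fF

725.99


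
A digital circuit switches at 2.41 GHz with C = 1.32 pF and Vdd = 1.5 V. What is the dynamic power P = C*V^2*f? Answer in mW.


Step 1: V^2 = 1.5^2 = 2.25 V^2
Step 2: P = C*V^2*f = 1.32e-12 F * 2.25 * 2.41e9 Hz
Step 3: P = 7.1577e-03 W
Step 4: P = 7.158 mW

7.158


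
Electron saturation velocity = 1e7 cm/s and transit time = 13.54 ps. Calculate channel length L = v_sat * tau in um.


Step 1: tau in seconds = 13.54 ps * 1e-12 = 1.3540e-11 s
Step 2: L = v_sat * tau = 1e7 * 1.3540e-11 = 1.3540e-04 cm
Step 3: L in um = 1.3540e-04 * 1e4 = 1.354 um

1.354


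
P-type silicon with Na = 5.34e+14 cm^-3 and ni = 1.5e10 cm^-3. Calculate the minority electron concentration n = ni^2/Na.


Step 1: Majority hole concentration p ≈ Na = 5.34e+14 cm^-3
Step 2: n = ni^2 / Na = (1.5e10)^2 / 5.34e+14
Step 3: n = 4.21e+05 cm^-3

4.21e+05


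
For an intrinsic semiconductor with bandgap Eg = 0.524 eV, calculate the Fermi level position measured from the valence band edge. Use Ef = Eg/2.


Step 1: For an intrinsic semiconductor, the Fermi level sits at midgap.
Step 2: Ef = Eg / 2 = 0.524 / 2 = 0.262 eV

0.262


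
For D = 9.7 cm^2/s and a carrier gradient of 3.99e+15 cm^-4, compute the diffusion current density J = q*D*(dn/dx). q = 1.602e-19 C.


Step 1: J = q * D * (dn/dx)
Step 2: J = 1.602e-19 * 9.7 * 3.99e+15
Step 3: J = 6.20e-03 A/cm^2

6.20e-03


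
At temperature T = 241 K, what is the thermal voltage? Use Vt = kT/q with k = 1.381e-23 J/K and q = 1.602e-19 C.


Step 1: kT = 1.381e-23 * 241 = 3.32821e-21 J
Step 2: Vt = kT/q = 3.32821e-21 / 1.602e-19
Step 3: Vt = 0.02078 V

0.02078


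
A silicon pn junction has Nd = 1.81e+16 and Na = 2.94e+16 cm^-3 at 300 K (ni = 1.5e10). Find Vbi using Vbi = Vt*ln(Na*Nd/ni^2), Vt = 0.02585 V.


Step 1: Compute Na*Nd/ni^2 = 2.94e+16 * 1.81e+16 / (1.5e10)^2 = 2.3651e+12
Step 2: ln(2.3651e+12) = 28.4918
Step 3: Vbi = 0.02585 * 28.4918 = 0.737 V

0.737


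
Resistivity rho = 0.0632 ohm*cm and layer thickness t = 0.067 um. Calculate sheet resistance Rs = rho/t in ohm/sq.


Step 1: Convert thickness to cm: t = 0.067 um = 6.7000e-06 cm
Step 2: Rs = rho / t = 0.0632 / 6.7000e-06
Step 3: Rs = 9432.8 ohm/sq

9432.8


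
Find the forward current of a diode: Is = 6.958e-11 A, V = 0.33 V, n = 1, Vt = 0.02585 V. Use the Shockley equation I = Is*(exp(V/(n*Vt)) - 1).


Step 1: V/(n*Vt) = 0.33/(1*0.02585) = 12.7660
Step 2: exp(12.7660) = 3.5011e+05
Step 3: I = 6.958e-11 * (3.5011e+05 - 1) = 2.44e-05 A

2.44e-05


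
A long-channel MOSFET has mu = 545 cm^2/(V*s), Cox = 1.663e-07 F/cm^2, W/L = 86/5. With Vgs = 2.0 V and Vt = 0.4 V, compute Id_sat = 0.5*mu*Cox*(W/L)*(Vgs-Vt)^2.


Step 1: Overdrive voltage Vov = Vgs - Vt = 2.0 - 0.4 = 1.6 V
Step 2: W/L = 86/5 = 17.2
Step 3: Id = 0.5 * 545 * 1.663e-07 * 17.2 * 1.6^2
Step 4: Id = 2.00e-03 A

2.00e-03


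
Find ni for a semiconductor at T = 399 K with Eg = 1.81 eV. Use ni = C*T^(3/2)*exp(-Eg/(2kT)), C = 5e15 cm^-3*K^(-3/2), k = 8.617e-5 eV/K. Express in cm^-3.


Step 1: Compute kT = 8.617e-5 * 399 = 0.03438183 eV
Step 2: Exponent = -Eg/(2kT) = -1.81/(2*0.03438183) = -26.32204
Step 3: T^(3/2) = 399^1.5 = 7970.02
Step 4: ni = 5e15 * 7970.02 * exp(-26.32204) = 1.48e+08 cm^-3

1.48e+08


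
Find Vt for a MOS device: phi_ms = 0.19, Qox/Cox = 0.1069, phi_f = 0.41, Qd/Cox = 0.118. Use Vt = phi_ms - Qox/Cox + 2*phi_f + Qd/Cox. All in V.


Step 1: Vt = phi_ms - Qox/Cox + 2*phi_f + Qd/Cox
Step 2: Vt = 0.19 - 0.1069 + 2*0.41 + 0.118
Step 3: Vt = 0.19 - 0.1069 + 0.82 + 0.118
Step 4: Vt = 1.0211 V

1.0211


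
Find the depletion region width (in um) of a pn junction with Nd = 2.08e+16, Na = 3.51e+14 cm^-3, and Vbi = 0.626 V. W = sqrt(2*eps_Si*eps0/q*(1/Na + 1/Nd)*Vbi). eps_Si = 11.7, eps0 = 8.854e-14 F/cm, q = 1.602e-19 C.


Step 1: 1/Na + 1/Nd = 1/3.51e+14 + 1/2.08e+16 = 2.89708e-15
Step 2: 2*eps*eps0/q = 2*11.7*8.854e-14/1.602e-19 = 1.293281e+07
Step 3: W^2 = 1.293281e+07 * 2.89708e-15 * 0.626 = 2.34546e-08
Step 4: W = sqrt(2.34546e-08) = 1.531e-04 cm = 1.531 um

1.531


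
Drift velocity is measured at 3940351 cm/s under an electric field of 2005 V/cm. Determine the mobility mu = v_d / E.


Step 1: mu = v_d / E
Step 2: mu = 3940351 / 2005
Step 3: mu = 1965.26 cm^2/(V*s)

1965.26


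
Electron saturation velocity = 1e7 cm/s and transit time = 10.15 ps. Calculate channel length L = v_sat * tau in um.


Step 1: tau in seconds = 10.15 ps * 1e-12 = 1.0150e-11 s
Step 2: L = v_sat * tau = 1e7 * 1.0150e-11 = 1.0150e-04 cm
Step 3: L in um = 1.0150e-04 * 1e4 = 1.015 um

1.015


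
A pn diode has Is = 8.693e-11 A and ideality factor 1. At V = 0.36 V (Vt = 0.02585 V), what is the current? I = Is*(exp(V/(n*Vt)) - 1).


Step 1: V/(n*Vt) = 0.36/(1*0.02585) = 13.9265
Step 2: exp(13.9265) = 1.1174e+06
Step 3: I = 8.693e-11 * (1.1174e+06 - 1) = 9.71e-05 A

9.71e-05


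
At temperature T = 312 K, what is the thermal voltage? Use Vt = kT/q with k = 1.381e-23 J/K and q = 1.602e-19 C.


Step 1: kT = 1.381e-23 * 312 = 4.30872e-21 J
Step 2: Vt = kT/q = 4.30872e-21 / 1.602e-19
Step 3: Vt = 0.0269 V

0.0269


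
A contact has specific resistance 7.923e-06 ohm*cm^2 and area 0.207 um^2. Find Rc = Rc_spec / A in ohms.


Step 1: Convert area to cm^2: 0.207 um^2 = 2.0700e-09 cm^2
Step 2: Rc = Rc_spec / A = 7.923e-06 / 2.0700e-09
Step 3: Rc = 3.83e+03 ohms

3.83e+03


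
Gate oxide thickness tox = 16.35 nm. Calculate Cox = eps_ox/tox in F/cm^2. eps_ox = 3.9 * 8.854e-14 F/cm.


Step 1: eps_ox = 3.9 * 8.854e-14 = 3.45306e-13 F/cm
Step 2: tox in cm = 16.35 nm * 1e-7 = 1.6350e-06 cm
Step 3: Cox = 3.45306e-13 / 1.6350e-06 = 2.11e-07 F/cm^2

2.11e-07


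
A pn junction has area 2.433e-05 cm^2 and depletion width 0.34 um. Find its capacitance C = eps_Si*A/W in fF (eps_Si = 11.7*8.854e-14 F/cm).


Step 1: eps_Si = 11.7 * 8.854e-14 = 1.035918e-12 F/cm
Step 2: W in cm = 0.34 * 1e-4 = 3.40e-05 cm
Step 3: C = 1.035918e-12 * 2.433e-05 / 3.40e-05 = 7.412907e-13 F
Step 4: C = 741.29 fF

741.29


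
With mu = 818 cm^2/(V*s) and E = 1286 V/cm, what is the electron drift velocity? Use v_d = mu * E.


Step 1: v_d = mu * E
Step 2: v_d = 818 * 1286 = 1051948
Step 3: v_d = 1.05e+06 cm/s

1.05e+06


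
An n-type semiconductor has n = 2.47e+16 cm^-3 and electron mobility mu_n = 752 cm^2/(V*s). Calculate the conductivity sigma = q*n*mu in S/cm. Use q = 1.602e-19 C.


Step 1: sigma = q * n * mu
Step 2: sigma = 1.602e-19 * 2.47e+16 * 752
Step 3: sigma = 2.976e+00 S/cm

2.976e+00


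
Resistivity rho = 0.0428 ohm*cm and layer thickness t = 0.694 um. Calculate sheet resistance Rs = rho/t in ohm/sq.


Step 1: Convert thickness to cm: t = 0.694 um = 6.9400e-05 cm
Step 2: Rs = rho / t = 0.0428 / 6.9400e-05
Step 3: Rs = 616.7 ohm/sq

616.7


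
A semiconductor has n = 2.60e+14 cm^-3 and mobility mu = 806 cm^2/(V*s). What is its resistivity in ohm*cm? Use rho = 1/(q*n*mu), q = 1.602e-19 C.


Step 1: sigma = q * n * mu = 1.602e-19 * 2.60e+14 * 806 = 3.35715e-02 S/cm
Step 2: rho = 1 / sigma = 1 / 3.35715e-02 = 29.79 ohm*cm

29.79


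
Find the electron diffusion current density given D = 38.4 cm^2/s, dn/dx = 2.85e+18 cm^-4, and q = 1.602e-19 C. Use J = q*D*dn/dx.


Step 1: J = q * D * (dn/dx)
Step 2: J = 1.602e-19 * 38.4 * 2.85e+18
Step 3: J = 1.75e+01 A/cm^2

1.75e+01


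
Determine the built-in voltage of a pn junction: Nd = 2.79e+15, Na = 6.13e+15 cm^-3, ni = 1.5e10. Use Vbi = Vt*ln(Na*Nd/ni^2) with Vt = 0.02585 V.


Step 1: Compute Na*Nd/ni^2 = 6.13e+15 * 2.79e+15 / (1.5e10)^2 = 7.6012e+10
Step 2: ln(7.6012e+10) = 25.0542
Step 3: Vbi = 0.02585 * 25.0542 = 0.648 V

0.648


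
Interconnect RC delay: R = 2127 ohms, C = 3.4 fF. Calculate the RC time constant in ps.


Step 1: tau = R * C
Step 2: tau = 2127 * 3.4 fF = 2127 * 3.4e-15 F
Step 3: tau = 7.2318e-12 s = 7.2318 ps

7.2318


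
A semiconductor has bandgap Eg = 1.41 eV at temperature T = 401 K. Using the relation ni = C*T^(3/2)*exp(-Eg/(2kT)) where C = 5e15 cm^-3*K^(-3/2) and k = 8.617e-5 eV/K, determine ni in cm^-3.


Step 1: Compute kT = 8.617e-5 * 401 = 0.03455417 eV
Step 2: Exponent = -Eg/(2kT) = -1.41/(2*0.03455417) = -20.40275
Step 3: T^(3/2) = 401^1.5 = 8030.02
Step 4: ni = 5e15 * 8030.02 * exp(-20.40275) = 5.53e+10 cm^-3

5.53e+10
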